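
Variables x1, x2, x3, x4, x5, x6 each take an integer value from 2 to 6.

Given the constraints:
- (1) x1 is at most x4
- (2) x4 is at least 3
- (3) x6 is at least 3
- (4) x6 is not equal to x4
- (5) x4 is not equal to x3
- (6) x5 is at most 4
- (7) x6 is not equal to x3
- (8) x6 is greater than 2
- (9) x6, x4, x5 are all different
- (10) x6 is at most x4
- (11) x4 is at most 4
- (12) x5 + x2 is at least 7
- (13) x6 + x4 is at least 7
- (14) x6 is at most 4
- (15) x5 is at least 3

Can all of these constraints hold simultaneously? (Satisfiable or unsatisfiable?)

Unsatisfiable

Constraints 2, 3, 6, 11, 14, and 15 confine each of x6, x4, x5 to the 2 values {3, 4}.
Constraint 9 requires all 3 of them to be distinct, but only 2 values are available — impossible by the pigeonhole principle.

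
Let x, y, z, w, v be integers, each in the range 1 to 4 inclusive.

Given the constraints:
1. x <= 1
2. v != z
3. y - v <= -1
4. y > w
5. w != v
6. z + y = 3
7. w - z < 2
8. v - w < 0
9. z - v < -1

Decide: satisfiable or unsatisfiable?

Constraints 3, 4, and 8 give y < v, v < w, w < y. Chaining: y < v < w < y, which forces y < y — impossible.

Unsatisfiable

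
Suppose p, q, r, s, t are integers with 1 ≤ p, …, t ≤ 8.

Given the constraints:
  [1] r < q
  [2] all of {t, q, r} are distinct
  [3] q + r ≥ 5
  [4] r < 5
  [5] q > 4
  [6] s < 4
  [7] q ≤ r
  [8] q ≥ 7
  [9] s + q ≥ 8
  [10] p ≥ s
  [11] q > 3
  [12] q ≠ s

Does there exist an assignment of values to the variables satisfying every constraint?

From constraints 7 and 8: r ≥ q and q ≥ 7, so r ≥ 7. From constraint 4: r ≤ 4. But 4 < 7, so no value of r works.

Unsatisfiable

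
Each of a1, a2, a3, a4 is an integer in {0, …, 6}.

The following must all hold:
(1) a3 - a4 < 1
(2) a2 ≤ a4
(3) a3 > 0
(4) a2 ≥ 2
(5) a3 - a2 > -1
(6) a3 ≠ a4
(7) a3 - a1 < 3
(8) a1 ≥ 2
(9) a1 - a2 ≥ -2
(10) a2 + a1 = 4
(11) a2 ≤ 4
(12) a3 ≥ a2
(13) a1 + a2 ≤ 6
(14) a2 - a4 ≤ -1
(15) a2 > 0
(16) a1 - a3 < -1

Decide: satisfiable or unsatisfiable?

Satisfiable

One satisfying assignment is a1 = 2, a2 = 2, a3 = 4, a4 = 5.
For the less obvious constraints — constraint 1: a3 - a4 = -1; constraint 5: a3 - a2 = 2; constraint 7: a3 - a1 = 2 — and the others hold by inspection.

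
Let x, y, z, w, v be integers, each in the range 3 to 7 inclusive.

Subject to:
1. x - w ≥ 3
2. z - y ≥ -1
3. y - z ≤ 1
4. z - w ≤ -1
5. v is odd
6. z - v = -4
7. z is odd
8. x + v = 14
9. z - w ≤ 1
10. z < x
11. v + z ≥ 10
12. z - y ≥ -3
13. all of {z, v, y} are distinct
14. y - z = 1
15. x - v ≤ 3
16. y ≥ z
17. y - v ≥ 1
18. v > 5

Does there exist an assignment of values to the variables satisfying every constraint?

Constraints 1, 3, 4, 15, and 17 give w − z ≥ 1, z − y ≥ -1, y − v ≥ 1, v − x ≥ -3, x − w ≥ 3.
Adding all 5 inequalities: the left sides telescope to 0, and the right sides sum to 1 + (-1) + 1 + (-3) + 3 = 1. So 0 ≥ 1, which is false.

Unsatisfiable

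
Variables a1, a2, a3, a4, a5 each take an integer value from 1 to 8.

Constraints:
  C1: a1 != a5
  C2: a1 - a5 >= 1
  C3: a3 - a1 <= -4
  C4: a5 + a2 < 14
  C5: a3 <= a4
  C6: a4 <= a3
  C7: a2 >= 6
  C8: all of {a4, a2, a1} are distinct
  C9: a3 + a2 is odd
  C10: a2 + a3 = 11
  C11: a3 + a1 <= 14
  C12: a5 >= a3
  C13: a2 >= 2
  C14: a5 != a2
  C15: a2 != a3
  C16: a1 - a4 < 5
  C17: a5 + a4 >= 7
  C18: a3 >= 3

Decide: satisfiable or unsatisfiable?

Take a1 = 8, a2 = 7, a3 = 4, a4 = 4, a5 = 6. Then constraint 2: a1 - a5 = 2; constraint 3: a3 - a1 = -4, and every other listed constraint is also met.

Satisfiable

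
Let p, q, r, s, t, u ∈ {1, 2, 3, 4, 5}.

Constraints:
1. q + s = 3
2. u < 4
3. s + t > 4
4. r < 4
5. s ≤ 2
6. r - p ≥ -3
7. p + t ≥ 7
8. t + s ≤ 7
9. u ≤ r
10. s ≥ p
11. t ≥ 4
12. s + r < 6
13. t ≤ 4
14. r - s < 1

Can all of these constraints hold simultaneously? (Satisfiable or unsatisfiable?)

Unsatisfiable

From constraints 5 and 10: p ≤ s ≤ 2. From constraint 13: t ≤ 4. Hence p + t ≤ 6. But constraint 7 requires p + t ≥ 7, and 7 > 6. Contradiction.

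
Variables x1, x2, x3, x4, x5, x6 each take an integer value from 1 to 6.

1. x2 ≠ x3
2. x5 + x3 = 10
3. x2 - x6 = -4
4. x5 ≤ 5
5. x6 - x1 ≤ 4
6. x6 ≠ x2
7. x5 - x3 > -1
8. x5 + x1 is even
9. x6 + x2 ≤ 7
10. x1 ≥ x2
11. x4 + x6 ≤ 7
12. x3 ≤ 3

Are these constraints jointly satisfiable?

Unsatisfiable

From constraint 4: x5 ≤ 5. From constraint 12: x3 ≤ 3. Hence x5 + x3 ≤ 8. But constraint 2 requires x5 + x3 = 10, and 10 > 8. Contradiction.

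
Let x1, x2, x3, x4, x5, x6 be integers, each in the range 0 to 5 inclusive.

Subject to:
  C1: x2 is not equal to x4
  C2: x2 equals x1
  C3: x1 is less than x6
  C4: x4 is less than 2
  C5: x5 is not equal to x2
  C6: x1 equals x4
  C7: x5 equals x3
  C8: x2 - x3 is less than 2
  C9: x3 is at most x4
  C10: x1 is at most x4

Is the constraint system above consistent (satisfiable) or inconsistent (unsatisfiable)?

From constraints 2 and 6, x2 = x1 = x4, so x2 = x4. But constraint 1 says x2 ≠ x4. Contradiction.

Unsatisfiable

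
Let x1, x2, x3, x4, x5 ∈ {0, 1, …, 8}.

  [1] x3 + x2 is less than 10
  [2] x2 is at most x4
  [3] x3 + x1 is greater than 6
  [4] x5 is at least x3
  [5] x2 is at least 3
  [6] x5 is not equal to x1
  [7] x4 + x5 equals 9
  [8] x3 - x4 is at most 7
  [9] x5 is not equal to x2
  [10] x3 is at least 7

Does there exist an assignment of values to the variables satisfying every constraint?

Unsatisfiable

From constraints 2 and 5: x4 ≥ x2 ≥ 3. From constraints 4 and 10: x5 ≥ x3 ≥ 7. Hence x4 + x5 ≥ 10. But constraint 7 requires x4 + x5 = 9, and 9 < 10. Contradiction.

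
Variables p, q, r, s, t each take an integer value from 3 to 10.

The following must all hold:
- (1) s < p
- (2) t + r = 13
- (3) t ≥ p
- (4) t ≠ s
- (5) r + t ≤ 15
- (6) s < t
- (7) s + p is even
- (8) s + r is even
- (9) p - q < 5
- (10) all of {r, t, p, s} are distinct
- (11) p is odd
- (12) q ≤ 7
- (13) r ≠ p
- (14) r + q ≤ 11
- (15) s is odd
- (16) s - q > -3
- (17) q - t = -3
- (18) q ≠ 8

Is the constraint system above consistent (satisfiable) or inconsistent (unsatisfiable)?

Take p = 7, q = 5, r = 5, s = 3, t = 8. Then constraint 2: t + r = 13; constraint 5: r + t = 13; constraint 9: p - q = 2, and every other listed constraint is also met.

Satisfiable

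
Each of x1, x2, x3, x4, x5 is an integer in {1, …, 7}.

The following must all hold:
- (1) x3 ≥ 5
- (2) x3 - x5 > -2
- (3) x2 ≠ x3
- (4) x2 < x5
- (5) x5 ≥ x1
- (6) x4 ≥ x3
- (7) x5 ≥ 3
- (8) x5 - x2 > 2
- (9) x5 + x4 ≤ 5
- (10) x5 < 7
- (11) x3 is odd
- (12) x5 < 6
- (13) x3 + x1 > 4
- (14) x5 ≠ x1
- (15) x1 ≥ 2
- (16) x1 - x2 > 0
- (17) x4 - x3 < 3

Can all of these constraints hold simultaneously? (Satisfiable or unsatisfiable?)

Unsatisfiable

From constraints 5 and 15: x5 ≥ x1 ≥ 2. From constraints 1 and 6: x4 ≥ x3 ≥ 5. Hence x5 + x4 ≥ 7. But constraint 9 requires x5 + x4 ≤ 5, and 5 < 7. Contradiction.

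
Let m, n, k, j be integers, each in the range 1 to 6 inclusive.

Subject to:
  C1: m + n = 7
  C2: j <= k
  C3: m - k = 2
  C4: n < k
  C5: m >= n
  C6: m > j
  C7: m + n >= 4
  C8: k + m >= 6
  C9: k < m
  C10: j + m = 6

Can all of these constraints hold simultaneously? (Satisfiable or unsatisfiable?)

Satisfiable

Take m = 5, n = 2, k = 3, j = 1. Then constraint 1: m + n = 7; constraint 3: m - k = 2; constraint 7: m + n = 7, and every other listed constraint is also met.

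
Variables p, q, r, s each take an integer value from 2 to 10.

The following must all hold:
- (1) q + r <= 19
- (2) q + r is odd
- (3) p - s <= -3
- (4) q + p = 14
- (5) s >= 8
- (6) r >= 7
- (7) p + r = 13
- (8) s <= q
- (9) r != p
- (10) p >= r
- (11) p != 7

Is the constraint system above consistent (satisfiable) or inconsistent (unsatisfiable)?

From constraints 5 and 8: q ≥ s ≥ 8. From constraints 6 and 10: p ≥ r ≥ 7. Hence q + p ≥ 15. But constraint 4 requires q + p = 14, and 14 < 15. Contradiction.

Unsatisfiable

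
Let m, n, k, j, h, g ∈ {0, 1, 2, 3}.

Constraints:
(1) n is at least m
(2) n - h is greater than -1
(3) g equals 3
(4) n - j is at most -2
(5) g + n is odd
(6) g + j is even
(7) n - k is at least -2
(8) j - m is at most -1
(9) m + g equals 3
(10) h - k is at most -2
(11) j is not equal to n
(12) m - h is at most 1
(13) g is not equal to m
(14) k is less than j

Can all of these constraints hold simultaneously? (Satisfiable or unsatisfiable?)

Constraints 4, 7, 8, 10, and 12 give j − n ≥ 2, n − k ≥ -2, k − h ≥ 2, h − m ≥ -1, m − j ≥ 1.
Adding all 5 inequalities: the left sides telescope to 0, and the right sides sum to 2 + (-2) + 2 + (-1) + 1 = 2. So 0 ≥ 2, which is false.

Unsatisfiable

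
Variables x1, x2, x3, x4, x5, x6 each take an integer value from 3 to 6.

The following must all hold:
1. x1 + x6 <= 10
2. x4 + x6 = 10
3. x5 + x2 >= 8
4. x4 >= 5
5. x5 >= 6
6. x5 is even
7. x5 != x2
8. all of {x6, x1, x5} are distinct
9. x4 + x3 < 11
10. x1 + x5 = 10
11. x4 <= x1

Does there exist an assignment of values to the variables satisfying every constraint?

From constraints 4 and 11: x1 ≥ x4 ≥ 5. From constraint 5: x5 ≥ 6. Hence x1 + x5 ≥ 11. But constraint 10 requires x1 + x5 = 10, and 10 < 11. Contradiction.

Unsatisfiable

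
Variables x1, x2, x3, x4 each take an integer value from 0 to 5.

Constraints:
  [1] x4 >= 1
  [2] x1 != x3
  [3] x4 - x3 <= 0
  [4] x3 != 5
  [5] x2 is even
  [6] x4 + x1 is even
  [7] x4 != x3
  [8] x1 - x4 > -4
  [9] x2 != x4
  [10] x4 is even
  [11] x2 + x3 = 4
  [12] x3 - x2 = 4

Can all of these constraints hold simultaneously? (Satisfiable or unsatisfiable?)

Satisfiable

Take x1 = 0, x2 = 0, x3 = 4, x4 = 2. Then constraint 3: x4 - x3 = -2; constraint 8: x1 - x4 = -2, and every other listed constraint is also met.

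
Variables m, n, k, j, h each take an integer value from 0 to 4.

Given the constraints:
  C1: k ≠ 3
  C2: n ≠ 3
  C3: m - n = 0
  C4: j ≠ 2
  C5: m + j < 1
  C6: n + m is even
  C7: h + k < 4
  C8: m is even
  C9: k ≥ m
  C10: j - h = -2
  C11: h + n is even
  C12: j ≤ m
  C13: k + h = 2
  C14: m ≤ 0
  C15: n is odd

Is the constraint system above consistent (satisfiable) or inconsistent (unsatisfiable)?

Constraint 15 makes n odd and constraint 8 makes m even, so n + m must be odd. Constraint 6 says n + m is even — contradiction.

Unsatisfiable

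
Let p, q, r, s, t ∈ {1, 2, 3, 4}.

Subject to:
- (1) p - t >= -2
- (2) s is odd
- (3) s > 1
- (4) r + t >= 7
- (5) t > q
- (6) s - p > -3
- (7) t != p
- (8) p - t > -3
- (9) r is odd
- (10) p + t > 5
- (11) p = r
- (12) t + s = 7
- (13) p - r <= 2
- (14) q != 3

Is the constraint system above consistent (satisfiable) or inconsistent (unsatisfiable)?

One satisfying assignment is p = 3, q = 1, r = 3, s = 3, t = 4.
For the less obvious constraints — constraint 1: p - t = -1; constraint 4: r + t = 7 — and the others hold by inspection.

Satisfiable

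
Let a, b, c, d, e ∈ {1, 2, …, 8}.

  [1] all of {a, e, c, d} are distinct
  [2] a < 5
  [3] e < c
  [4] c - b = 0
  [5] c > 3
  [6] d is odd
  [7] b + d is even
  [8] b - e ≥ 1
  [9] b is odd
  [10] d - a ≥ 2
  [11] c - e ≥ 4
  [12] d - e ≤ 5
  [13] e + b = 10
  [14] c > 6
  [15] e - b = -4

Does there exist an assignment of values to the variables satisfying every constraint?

Satisfiable

Try a = 2, b = 7, c = 7, d = 5, e = 3.
Check constraint 4: c - b = 0; constraint 8: b - e = 4. The remaining constraints are straightforward to verify.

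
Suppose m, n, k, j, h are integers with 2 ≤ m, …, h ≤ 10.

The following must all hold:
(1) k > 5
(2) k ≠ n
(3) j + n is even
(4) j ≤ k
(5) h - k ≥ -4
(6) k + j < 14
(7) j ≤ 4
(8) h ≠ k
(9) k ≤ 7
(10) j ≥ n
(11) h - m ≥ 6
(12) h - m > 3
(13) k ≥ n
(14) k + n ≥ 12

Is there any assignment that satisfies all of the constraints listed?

From constraint 9: k ≤ 7. From constraints 7 and 10: n ≤ j ≤ 4. Hence k + n ≤ 11. But constraint 14 requires k + n ≥ 12, and 12 > 11. Contradiction.

Unsatisfiable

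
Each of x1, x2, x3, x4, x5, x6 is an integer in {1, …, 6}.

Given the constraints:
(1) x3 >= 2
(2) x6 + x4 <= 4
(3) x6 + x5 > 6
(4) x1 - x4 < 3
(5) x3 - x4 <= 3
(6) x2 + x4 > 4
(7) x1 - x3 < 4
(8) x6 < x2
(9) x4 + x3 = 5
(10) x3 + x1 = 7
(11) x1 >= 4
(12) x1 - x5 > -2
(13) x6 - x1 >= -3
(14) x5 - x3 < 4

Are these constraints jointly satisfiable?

Satisfiable

Setting (x1, x2, x3, x4, x5, x6) = (4, 3, 3, 2, 5, 2) satisfies everything: constraint 2: x6 + x4 = 4; constraint 3: x6 + x5 = 7, and the others follow.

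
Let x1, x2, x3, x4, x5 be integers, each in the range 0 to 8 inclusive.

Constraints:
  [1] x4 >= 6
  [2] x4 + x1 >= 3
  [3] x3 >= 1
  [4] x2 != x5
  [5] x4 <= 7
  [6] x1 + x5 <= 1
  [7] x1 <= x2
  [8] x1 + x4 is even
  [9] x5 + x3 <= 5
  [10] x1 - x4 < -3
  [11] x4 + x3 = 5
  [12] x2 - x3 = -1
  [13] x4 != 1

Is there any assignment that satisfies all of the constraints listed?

From constraint 1: x4 ≥ 6. From constraint 3: x3 ≥ 1. Hence x4 + x3 ≥ 7. But constraint 11 requires x4 + x3 = 5, and 5 < 7. Contradiction.

Unsatisfiable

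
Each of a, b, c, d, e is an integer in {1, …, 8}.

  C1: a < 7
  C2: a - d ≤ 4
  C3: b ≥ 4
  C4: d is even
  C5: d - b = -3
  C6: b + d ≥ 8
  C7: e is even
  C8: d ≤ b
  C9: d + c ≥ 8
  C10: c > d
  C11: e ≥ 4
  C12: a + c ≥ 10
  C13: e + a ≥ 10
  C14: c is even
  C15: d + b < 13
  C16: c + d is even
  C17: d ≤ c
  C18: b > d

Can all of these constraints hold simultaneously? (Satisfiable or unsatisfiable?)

Setting (a, b, c, d, e) = (6, 7, 6, 4, 6) satisfies everything: constraint 2: a - d = 2; constraint 5: d - b = -3; constraint 6: b + d = 11, and the others follow.

Satisfiable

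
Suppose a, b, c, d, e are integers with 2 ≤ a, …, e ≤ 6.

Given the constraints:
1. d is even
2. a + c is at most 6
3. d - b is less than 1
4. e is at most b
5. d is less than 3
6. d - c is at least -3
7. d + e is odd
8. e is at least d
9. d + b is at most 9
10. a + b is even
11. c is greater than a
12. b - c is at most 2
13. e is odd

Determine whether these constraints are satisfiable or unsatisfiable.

Satisfiable

One satisfying assignment is a = 2, b = 4, c = 3, d = 2, e = 3.
For the less obvious constraints — constraint 2: a + c = 5; constraint 3: d - b = -2 — and the others hold by inspection.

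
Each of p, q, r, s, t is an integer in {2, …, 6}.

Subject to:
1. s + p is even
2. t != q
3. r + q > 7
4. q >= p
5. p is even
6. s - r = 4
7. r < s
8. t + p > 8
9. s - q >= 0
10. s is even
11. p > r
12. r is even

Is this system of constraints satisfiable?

Try p = 6, q = 6, r = 2, s = 6, t = 5.
Check constraint 3: r + q = 8; constraint 6: s - r = 4; constraint 8: t + p = 11. The remaining constraints are straightforward to verify.

Satisfiable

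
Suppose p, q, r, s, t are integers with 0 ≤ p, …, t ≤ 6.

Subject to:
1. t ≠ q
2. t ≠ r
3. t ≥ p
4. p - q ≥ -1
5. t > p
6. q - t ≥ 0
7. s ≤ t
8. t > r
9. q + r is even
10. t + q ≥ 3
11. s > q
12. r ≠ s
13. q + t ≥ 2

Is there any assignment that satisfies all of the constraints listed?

Constraints 6, 7, and 11 give q < s, s ≤ t, t ≤ q. Chaining: q < s ≤ t ≤ q, which forces q < q — impossible.

Unsatisfiable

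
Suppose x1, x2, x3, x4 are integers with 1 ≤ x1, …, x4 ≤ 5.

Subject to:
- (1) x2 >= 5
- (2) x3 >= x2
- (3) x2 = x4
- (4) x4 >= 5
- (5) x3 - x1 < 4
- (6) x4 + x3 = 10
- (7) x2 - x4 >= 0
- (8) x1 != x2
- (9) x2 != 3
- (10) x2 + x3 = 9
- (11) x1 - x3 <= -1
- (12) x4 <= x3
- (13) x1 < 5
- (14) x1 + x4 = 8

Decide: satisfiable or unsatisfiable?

Unsatisfiable

From constraint 1: x2 ≥ 5. From constraints 4 and 12: x3 ≥ x4 ≥ 5. Hence x2 + x3 ≥ 10. But constraint 10 requires x2 + x3 = 9, and 9 < 10. Contradiction.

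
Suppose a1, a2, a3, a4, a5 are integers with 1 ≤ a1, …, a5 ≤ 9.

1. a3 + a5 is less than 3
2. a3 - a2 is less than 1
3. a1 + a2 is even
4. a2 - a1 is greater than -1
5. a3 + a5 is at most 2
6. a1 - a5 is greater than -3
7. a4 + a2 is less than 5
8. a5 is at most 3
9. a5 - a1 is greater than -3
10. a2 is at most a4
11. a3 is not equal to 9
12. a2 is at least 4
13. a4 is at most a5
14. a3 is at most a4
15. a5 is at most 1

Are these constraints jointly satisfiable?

Unsatisfiable

From constraints 10 and 12: a4 ≥ a2 and a2 ≥ 4, so a4 ≥ 4. From constraints 8 and 13: a4 ≤ a5 and a5 ≤ 3, so a4 ≤ 3. But 3 < 4, so no value of a4 works.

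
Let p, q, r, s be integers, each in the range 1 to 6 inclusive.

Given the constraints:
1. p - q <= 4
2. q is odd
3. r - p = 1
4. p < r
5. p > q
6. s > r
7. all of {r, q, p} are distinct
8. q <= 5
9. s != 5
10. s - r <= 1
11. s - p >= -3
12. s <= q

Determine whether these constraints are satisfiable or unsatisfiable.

Unsatisfiable

Constraints 4, 5, 6, and 12 give r < s, s ≤ q, q < p, p < r. Chaining: r < s ≤ q < p < r, which forces r < r — impossible.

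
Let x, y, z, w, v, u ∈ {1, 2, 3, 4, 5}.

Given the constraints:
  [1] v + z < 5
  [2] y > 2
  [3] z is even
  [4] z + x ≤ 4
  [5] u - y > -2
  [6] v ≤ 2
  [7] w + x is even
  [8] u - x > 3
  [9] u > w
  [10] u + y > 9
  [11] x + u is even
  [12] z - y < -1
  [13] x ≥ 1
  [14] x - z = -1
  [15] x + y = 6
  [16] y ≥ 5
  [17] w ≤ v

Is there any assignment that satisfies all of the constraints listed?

Satisfiable

One satisfying assignment is x = 1, y = 5, z = 2, w = 1, v = 2, u = 5.
For the less obvious constraints — constraint 1: v + z = 4; constraint 4: z + x = 3 — and the others hold by inspection.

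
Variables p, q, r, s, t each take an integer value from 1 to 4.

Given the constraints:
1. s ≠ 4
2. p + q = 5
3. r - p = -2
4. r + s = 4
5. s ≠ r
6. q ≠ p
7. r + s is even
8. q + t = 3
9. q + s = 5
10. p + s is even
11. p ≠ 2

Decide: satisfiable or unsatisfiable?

Satisfiable

Try p = 3, q = 2, r = 1, s = 3, t = 1.
Check constraint 2: p + q = 5; constraint 3: r - p = -2. The remaining constraints are straightforward to verify.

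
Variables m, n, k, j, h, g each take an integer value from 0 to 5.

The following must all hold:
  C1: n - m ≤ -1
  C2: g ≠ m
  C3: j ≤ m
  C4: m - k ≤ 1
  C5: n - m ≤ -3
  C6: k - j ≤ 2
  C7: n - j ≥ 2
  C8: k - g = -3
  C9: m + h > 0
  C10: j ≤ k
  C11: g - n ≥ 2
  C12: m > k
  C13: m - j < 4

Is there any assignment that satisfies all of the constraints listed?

Constraints 4, 5, 6, and 7 give m − n ≥ 3, n − j ≥ 2, j − k ≥ -2, k − m ≥ -1.
Adding all 4 inequalities: the left sides telescope to 0, and the right sides sum to 3 + 2 + (-2) + (-1) = 2. So 0 ≥ 2, which is false.

Unsatisfiable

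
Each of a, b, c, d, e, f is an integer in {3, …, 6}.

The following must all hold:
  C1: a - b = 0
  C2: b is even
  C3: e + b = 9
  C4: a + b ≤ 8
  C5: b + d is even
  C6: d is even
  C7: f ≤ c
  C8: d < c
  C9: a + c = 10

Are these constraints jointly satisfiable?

Satisfiable

Take a = 4, b = 4, c = 6, d = 4, e = 5, f = 6. Then constraint 1: a - b = 0; constraint 3: e + b = 9; constraint 4: a + b = 8, and every other listed constraint is also met.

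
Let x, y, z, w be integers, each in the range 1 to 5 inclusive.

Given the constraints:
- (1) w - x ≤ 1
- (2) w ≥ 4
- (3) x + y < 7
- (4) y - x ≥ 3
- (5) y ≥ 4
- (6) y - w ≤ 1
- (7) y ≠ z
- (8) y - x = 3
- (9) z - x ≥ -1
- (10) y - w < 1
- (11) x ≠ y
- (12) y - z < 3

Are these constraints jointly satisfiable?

Unsatisfiable

Constraints 1, 4, and 6 give y − x ≥ 3, x − w ≥ -1, w − y ≥ -1.
Adding all 3 inequalities: the left sides telescope to 0, and the right sides sum to 3 + (-1) + (-1) = 1. So 0 ≥ 1, which is false.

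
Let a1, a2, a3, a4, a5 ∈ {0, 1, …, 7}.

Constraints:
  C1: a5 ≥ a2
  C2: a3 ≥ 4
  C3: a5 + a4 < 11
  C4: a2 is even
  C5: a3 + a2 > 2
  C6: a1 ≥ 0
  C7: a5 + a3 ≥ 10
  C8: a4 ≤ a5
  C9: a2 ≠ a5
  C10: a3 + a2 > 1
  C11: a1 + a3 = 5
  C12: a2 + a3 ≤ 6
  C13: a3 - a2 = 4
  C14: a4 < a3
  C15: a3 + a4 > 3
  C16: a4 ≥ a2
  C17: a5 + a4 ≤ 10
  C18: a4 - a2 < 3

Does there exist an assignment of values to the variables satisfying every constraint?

The assignment a1 = 1, a2 = 0, a3 = 4, a4 = 1, a5 = 7 works:
  constraint 3 holds since a5 + a4 = 8.
  constraint 5 holds since a3 + a2 = 4.
The rest check out directly.

Satisfiable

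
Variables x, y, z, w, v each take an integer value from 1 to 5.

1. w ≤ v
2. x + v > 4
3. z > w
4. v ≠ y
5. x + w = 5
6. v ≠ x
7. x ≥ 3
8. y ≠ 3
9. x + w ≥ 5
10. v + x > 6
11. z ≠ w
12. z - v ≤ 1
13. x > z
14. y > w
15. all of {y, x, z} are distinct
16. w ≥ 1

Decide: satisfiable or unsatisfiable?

Satisfiable

Take x = 4, y = 2, z = 3, w = 1, v = 3. Then constraint 2: x + v = 7; constraint 5: x + w = 5, and every other listed constraint is also met.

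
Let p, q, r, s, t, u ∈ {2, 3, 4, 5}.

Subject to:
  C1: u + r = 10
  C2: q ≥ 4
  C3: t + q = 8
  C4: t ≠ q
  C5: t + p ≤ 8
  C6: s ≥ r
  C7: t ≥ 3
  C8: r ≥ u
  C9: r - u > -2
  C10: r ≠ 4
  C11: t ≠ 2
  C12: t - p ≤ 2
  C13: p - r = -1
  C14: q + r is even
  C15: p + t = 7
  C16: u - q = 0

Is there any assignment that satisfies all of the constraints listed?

Try p = 4, q = 5, r = 5, s = 5, t = 3, u = 5.
Check constraint 1: u + r = 10; constraint 3: t + q = 8; constraint 5: t + p = 7. The remaining constraints are straightforward to verify.

Satisfiable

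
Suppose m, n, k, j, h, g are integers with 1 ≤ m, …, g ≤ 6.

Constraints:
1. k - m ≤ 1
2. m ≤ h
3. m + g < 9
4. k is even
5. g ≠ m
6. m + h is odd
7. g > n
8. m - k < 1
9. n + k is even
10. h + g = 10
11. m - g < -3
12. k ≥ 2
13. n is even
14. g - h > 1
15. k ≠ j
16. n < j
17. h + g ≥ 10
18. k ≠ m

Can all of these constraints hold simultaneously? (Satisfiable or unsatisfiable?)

Try m = 1, n = 2, k = 2, j = 6, h = 4, g = 6.
Check constraint 1: k - m = 1; constraint 3: m + g = 7; constraint 8: m - k = -1. The remaining constraints are straightforward to verify.

Satisfiable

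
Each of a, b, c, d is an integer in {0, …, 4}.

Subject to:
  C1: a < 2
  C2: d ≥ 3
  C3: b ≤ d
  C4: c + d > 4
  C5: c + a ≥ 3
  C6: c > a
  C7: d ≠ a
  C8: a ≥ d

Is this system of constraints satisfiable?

Unsatisfiable

From constraints 2 and 8: a ≥ d and d ≥ 3, so a ≥ 3. From constraint 1: a ≤ 1. But 1 < 3, so no value of a works.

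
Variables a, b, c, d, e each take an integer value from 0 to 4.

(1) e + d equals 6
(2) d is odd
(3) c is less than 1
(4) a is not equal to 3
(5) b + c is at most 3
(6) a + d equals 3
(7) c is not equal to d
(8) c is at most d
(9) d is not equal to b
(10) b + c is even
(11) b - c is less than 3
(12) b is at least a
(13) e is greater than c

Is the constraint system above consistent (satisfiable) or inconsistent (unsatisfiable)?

Try a = 0, b = 2, c = 0, d = 3, e = 3.
Check constraint 1: e + d = 6; constraint 5: b + c = 2. The remaining constraints are straightforward to verify.

Satisfiable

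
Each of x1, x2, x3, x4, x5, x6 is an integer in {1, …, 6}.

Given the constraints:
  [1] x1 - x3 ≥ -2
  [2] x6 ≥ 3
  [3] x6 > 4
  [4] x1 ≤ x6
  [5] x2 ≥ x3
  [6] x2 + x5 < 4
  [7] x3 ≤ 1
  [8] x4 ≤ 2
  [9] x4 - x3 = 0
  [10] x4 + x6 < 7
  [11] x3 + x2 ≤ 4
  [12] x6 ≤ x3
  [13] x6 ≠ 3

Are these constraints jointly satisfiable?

Unsatisfiable

From constraint 3: x6 ≥ 5. From constraints 7 and 12: x6 ≤ x3 and x3 ≤ 1, so x6 ≤ 1. But 1 < 5, so no value of x6 works.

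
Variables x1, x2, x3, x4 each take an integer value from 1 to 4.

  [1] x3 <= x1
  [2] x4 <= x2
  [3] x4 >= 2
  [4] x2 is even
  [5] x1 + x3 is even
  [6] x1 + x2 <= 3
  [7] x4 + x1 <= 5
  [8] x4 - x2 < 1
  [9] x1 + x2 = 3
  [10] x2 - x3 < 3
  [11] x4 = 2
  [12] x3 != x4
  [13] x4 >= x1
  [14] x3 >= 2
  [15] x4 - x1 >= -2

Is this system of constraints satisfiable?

From constraints 1 and 14: x1 ≥ x3 ≥ 2. From constraints 2 and 3: x2 ≥ x4 ≥ 2. Hence x1 + x2 ≥ 4. But constraint 6 requires x1 + x2 ≤ 3, and 3 < 4. Contradiction.

Unsatisfiable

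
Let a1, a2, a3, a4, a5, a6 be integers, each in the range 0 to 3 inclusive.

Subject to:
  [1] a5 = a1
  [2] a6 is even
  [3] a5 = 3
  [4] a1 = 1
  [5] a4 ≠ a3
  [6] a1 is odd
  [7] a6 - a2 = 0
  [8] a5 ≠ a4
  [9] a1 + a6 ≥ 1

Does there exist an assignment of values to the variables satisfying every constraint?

Constraint 3 fixes a5 = 3 and constraint 4 fixes a1 = 1, but constraint 1 requires a5 = a1. Since 3 ≠ 1, contradiction.

Unsatisfiable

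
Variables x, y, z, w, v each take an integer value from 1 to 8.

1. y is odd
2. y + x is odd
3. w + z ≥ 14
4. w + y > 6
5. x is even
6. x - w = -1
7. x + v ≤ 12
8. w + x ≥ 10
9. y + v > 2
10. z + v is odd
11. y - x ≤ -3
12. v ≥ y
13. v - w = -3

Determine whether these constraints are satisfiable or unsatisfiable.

Satisfiable

Take x = 6, y = 1, z = 7, w = 7, v = 4. Then constraint 3: w + z = 14; constraint 4: w + y = 8, and every other listed constraint is also met.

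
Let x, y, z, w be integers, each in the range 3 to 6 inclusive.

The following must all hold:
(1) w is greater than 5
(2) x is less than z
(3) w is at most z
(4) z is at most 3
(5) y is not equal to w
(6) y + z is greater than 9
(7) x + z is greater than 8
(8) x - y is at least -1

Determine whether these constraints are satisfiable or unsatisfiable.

Unsatisfiable

From constraint 1: w ≥ 6. From constraints 3 and 4: w ≤ z and z ≤ 3, so w ≤ 3. But 3 < 6, so no value of w works.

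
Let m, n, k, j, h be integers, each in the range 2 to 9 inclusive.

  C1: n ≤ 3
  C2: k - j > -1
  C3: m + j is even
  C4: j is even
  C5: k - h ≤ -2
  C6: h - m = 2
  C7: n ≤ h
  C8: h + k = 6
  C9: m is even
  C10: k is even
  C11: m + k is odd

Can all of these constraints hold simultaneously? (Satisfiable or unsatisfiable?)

Constraint 9 makes m even and constraint 10 makes k even, so m + k must be even. Constraint 11 says m + k is odd — contradiction.

Unsatisfiable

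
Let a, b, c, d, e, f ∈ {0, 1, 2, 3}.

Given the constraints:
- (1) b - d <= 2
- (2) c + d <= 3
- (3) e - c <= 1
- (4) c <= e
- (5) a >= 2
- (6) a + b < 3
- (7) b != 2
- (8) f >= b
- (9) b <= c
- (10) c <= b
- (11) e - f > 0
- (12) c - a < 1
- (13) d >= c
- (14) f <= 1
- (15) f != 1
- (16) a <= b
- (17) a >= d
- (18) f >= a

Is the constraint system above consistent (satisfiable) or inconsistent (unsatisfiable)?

Unsatisfiable

From constraints 5 and 16: b ≥ a and a ≥ 2, so b ≥ 2. From constraints 8 and 14: b ≤ f and f ≤ 1, so b ≤ 1. But 1 < 2, so no value of b works.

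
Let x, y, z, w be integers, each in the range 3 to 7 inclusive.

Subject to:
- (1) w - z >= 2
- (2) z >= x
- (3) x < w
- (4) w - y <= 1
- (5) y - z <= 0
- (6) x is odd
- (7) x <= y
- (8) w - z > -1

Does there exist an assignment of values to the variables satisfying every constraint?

Unsatisfiable

Constraints 1, 4, and 5 give w − z ≥ 2, z − y ≥ 0, y − w ≥ -1.
Adding all 3 inequalities: the left sides telescope to 0, and the right sides sum to 2 + 0 + (-1) = 1. So 0 ≥ 1, which is false.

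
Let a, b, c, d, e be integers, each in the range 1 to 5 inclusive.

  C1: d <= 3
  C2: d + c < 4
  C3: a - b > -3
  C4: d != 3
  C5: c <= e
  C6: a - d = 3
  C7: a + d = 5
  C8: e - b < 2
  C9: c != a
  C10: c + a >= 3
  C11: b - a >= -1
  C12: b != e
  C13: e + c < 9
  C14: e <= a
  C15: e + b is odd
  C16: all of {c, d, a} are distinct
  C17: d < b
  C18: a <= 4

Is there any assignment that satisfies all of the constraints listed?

Satisfiable

Take a = 4, b = 5, c = 2, d = 1, e = 4. Then constraint 2: d + c = 3; constraint 3: a - b = -1, and every other listed constraint is also met.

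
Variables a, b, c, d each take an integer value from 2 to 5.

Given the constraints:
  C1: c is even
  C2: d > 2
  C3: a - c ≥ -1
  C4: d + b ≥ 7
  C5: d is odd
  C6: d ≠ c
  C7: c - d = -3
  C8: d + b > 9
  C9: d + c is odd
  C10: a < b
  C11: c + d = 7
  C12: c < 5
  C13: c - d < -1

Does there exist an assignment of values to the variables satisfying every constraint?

Satisfiable

One satisfying assignment is a = 4, b = 5, c = 2, d = 5.
For the less obvious constraints — constraint 3: a - c = 2; constraint 4: d + b = 10 — and the others hold by inspection.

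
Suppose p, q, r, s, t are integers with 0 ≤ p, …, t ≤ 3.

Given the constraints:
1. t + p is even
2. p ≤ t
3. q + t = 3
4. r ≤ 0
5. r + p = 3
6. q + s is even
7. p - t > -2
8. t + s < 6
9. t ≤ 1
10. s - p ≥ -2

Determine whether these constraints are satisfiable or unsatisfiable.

Unsatisfiable

From constraint 4: r ≤ 0. From constraints 2 and 9: p ≤ t ≤ 1. Hence r + p ≤ 1. But constraint 5 requires r + p = 3, and 3 > 1. Contradiction.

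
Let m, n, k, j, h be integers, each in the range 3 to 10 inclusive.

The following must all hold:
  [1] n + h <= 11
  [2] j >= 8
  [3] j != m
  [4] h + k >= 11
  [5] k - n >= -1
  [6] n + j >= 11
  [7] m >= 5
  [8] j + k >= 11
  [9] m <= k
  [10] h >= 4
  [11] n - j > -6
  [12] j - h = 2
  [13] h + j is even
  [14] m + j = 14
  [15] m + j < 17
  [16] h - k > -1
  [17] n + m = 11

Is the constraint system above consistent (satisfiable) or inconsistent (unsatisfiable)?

Satisfiable

Setting (m, n, k, j, h) = (6, 5, 6, 8, 6) satisfies everything: constraint 1: n + h = 11; constraint 4: h + k = 12; constraint 5: k - n = 1, and the others follow.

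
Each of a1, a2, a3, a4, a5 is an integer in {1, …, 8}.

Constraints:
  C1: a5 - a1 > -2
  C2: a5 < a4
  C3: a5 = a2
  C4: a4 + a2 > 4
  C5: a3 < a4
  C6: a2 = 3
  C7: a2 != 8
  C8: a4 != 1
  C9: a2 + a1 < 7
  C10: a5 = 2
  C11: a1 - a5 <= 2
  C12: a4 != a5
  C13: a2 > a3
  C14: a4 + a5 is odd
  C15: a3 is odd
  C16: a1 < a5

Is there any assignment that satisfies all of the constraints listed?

Unsatisfiable

Constraint 10 fixes a5 = 2 and constraint 6 fixes a2 = 3, but constraint 3 requires a5 = a2. Since 2 ≠ 3, contradiction.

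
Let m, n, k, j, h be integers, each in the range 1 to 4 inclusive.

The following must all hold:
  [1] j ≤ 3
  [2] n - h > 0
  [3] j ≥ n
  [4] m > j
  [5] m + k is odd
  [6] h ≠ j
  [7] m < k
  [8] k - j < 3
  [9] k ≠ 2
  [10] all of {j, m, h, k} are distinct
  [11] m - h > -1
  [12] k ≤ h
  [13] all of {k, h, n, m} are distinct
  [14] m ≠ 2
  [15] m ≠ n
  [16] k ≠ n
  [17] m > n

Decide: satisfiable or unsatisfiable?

Constraints 2, 3, 4, 7, and 12 give j < m, m < k, k ≤ h, h < n, n ≤ j. Chaining: j < m < k ≤ h < n ≤ j, which forces j < j — impossible.

Unsatisfiable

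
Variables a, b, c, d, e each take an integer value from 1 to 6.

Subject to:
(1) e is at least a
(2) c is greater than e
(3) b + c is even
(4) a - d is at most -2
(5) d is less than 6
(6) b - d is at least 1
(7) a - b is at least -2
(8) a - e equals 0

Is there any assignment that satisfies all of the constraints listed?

Constraints 4, 6, and 7 give d − a ≥ 2, a − b ≥ -2, b − d ≥ 1.
Adding all 3 inequalities: the left sides telescope to 0, and the right sides sum to 2 + (-2) + 1 = 1. So 0 ≥ 1, which is false.

Unsatisfiable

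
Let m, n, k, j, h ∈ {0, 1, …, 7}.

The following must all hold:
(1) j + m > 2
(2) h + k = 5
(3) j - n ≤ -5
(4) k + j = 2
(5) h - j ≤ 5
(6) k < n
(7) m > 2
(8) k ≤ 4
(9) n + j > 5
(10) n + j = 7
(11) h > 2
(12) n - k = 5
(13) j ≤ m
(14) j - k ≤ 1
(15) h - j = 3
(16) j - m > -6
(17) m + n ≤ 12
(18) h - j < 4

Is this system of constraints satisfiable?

One satisfying assignment is m = 4, n = 6, k = 1, j = 1, h = 4.
For the less obvious constraints — constraint 1: j + m = 5; constraint 2: h + k = 5; constraint 3: j - n = -5 — and the others hold by inspection.

Satisfiable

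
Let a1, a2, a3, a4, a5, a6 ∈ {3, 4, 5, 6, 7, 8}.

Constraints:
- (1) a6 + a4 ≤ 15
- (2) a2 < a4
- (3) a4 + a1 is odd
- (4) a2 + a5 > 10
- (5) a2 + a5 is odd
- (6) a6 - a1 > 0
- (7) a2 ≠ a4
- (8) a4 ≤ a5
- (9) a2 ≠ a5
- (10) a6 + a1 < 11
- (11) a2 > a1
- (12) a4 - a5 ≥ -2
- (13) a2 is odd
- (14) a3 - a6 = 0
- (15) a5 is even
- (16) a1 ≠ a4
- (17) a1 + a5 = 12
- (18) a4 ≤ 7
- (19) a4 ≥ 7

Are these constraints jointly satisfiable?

Satisfiable

Take a1 = 4, a2 = 5, a3 = 5, a4 = 7, a5 = 8, a6 = 5. Then constraint 1: a6 + a4 = 12; constraint 4: a2 + a5 = 13; constraint 6: a6 - a1 = 1, and every other listed constraint is also met.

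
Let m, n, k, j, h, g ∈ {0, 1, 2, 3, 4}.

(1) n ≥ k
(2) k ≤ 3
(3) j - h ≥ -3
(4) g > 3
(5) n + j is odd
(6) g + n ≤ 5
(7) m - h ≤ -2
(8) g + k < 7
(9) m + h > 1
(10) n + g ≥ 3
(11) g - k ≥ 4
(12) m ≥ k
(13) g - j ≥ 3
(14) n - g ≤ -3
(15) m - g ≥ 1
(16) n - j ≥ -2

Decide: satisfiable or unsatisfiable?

Unsatisfiable

Constraints 3, 7, 14, 15, and 16 give m − g ≥ 1, g − n ≥ 3, n − j ≥ -2, j − h ≥ -3, h − m ≥ 2.
Adding all 5 inequalities: the left sides telescope to 0, and the right sides sum to 1 + 3 + (-2) + (-3) + 2 = 1. So 0 ≥ 1, which is false.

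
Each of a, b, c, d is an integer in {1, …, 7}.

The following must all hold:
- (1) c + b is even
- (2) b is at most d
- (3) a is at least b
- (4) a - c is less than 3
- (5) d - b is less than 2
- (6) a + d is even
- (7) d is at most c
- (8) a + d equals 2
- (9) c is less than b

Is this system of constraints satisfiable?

Unsatisfiable

Constraints 2, 7, and 9 give b ≤ d, d ≤ c, c < b. Chaining: b ≤ d ≤ c < b, which forces b < b — impossible.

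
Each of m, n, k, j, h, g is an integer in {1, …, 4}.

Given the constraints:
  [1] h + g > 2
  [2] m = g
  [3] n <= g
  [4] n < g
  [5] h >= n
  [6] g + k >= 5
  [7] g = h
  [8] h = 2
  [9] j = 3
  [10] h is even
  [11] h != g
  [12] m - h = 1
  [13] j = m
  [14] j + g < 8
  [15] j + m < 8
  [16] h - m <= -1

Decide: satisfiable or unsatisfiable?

Constraint 9 fixes j = 3 and constraint 8 fixes h = 2. Constraints 2, 7, and 13 give j = m = g = h, so j = h. But 3 ≠ 2 — contradiction.

Unsatisfiable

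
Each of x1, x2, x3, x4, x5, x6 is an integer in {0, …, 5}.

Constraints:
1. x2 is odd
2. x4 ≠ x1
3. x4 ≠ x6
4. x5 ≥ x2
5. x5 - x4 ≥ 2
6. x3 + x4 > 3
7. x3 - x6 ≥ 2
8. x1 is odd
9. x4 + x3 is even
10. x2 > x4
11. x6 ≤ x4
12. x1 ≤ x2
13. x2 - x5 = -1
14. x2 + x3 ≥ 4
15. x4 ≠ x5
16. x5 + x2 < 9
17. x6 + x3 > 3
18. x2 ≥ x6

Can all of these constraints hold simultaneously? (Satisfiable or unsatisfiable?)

Satisfiable

One satisfying assignment is x1 = 3, x2 = 3, x3 = 4, x4 = 2, x5 = 4, x6 = 0.
For the less obvious constraints — constraint 5: x5 - x4 = 2; constraint 6: x3 + x4 = 6; constraint 7: x3 - x6 = 4 — and the others hold by inspection.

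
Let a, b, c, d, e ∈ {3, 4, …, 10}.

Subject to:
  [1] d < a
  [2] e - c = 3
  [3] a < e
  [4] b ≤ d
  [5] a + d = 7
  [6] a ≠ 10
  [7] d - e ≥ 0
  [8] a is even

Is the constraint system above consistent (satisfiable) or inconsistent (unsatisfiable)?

Constraints 1, 3, and 7 give d < a, a < e, e ≤ d. Chaining: d < a < e ≤ d, which forces d < d — impossible.

Unsatisfiable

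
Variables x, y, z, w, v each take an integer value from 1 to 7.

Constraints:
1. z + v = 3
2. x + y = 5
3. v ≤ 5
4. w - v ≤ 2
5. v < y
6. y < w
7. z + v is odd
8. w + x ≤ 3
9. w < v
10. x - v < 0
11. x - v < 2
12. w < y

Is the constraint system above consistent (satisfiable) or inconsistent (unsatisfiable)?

Constraints 5, 6, and 9 give y < w, w < v, v < y. Chaining: y < w < v < y, which forces y < y — impossible.

Unsatisfiable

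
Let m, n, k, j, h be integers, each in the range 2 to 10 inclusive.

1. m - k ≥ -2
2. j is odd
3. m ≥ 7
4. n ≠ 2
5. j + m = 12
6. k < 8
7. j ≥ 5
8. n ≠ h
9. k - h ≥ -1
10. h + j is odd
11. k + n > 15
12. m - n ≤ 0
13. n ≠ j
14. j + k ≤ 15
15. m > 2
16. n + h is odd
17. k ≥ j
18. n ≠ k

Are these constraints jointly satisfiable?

One satisfying assignment is m = 7, n = 9, k = 7, j = 5, h = 8.
For the less obvious constraints — constraint 1: m - k = 0; constraint 5: j + m = 12; constraint 9: k - h = -1 — and the others hold by inspection.

Satisfiable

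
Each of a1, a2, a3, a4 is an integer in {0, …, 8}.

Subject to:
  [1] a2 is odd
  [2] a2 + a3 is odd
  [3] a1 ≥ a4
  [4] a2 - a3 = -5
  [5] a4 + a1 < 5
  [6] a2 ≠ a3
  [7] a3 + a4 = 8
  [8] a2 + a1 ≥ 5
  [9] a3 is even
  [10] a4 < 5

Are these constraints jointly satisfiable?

Satisfiable

Try a1 = 4, a2 = 3, a3 = 8, a4 = 0.
Check constraint 4: a2 - a3 = -5; constraint 5: a4 + a1 = 4. The remaining constraints are straightforward to verify.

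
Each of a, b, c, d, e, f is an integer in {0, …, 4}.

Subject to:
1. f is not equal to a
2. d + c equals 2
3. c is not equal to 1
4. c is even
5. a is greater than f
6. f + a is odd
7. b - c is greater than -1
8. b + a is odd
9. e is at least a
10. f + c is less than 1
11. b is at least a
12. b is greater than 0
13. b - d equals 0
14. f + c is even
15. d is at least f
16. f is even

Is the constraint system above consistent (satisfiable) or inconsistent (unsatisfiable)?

The assignment a = 1, b = 2, c = 0, d = 2, e = 2, f = 0 works:
  constraint 2 holds since d + c = 2.
  constraint 7 holds since b - c = 2.
  constraint 10 holds since f + c = 0.
The rest check out directly.

Satisfiable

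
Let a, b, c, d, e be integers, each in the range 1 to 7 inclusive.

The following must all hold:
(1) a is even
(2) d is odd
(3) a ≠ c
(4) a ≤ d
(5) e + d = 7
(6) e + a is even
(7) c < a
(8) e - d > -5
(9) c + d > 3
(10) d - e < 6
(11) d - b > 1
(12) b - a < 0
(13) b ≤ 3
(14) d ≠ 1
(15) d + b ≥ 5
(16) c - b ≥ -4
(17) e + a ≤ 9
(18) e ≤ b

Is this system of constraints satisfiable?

Satisfiable

One satisfying assignment is a = 4, b = 2, c = 1, d = 5, e = 2.
For the less obvious constraints — constraint 5: e + d = 7; constraint 8: e - d = -3 — and the others hold by inspection.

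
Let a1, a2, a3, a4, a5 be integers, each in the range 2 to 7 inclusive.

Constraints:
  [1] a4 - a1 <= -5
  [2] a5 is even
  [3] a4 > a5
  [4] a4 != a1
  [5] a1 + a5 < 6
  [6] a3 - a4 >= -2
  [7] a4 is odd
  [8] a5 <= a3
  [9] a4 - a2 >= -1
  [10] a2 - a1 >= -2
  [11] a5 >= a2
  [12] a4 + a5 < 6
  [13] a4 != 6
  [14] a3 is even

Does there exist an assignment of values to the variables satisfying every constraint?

Constraints 1, 9, and 10 give a4 − a2 ≥ -1, a2 − a1 ≥ -2, a1 − a4 ≥ 5.
Adding all 3 inequalities: the left sides telescope to 0, and the right sides sum to (-1) + (-2) + 5 = 2. So 0 ≥ 2, which is false.

Unsatisfiable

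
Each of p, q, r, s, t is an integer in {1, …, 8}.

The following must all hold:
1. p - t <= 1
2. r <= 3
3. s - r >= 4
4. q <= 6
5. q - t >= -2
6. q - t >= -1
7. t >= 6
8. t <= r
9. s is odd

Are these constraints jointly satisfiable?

From constraint 7: t ≥ 6. From constraints 2 and 8: t ≤ r and r ≤ 3, so t ≤ 3. But 3 < 6, so no value of t works.

Unsatisfiable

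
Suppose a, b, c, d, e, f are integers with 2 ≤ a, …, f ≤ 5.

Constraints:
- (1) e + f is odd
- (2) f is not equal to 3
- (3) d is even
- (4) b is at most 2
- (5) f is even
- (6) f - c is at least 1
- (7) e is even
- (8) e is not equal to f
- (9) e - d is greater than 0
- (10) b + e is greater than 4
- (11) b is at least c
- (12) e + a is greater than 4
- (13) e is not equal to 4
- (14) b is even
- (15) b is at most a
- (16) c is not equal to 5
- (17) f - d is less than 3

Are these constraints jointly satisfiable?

Unsatisfiable

Constraint 7 makes e even and constraint 5 makes f even, so e + f must be even. Constraint 1 says e + f is odd — contradiction.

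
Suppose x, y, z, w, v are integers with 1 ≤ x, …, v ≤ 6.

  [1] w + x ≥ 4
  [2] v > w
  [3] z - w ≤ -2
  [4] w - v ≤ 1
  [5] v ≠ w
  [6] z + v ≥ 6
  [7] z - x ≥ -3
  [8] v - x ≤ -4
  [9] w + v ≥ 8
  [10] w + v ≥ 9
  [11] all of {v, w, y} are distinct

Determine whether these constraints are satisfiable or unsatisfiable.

Unsatisfiable

Constraints 3, 4, 7, and 8 give x − v ≥ 4, v − w ≥ -1, w − z ≥ 2, z − x ≥ -3.
Adding all 4 inequalities: the left sides telescope to 0, and the right sides sum to 4 + (-1) + 2 + (-3) = 2. So 0 ≥ 2, which is false.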